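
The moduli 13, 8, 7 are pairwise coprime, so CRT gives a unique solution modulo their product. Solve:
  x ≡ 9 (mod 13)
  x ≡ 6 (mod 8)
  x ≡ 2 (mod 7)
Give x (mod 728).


Moduli 13, 8, 7 are pairwise coprime; by CRT there is a unique solution modulo M = 13 · 8 · 7 = 728.
Solve pairwise, accumulating the modulus:
  Start with x ≡ 9 (mod 13).
  Combine with x ≡ 6 (mod 8): since gcd(13, 8) = 1, we get a unique residue mod 104.
    Write x = 9 + 13·t and substitute into x ≡ 6 (mod 8): 13·t ≡ 6 − 9 = -3 (mod 8).
    Reduce coefficients mod 8: 5·t ≡ 5 (mod 8).
    The inverse of 5 mod 8 is 5 (since 5·5 = 25 = 3·8 + 1), so t ≡ 5·5 = 25 ≡ 1 (mod 8).
    Then x = 9 + 13·1 = 22, valid modulo lcm(13, 8) = 104: x ≡ 22 (mod 104).
  Combine with x ≡ 2 (mod 7): since gcd(104, 7) = 1, we get a unique residue mod 728.
    Write x = 22 + 104·t and substitute into x ≡ 2 (mod 7): 104·t ≡ 2 − 22 = -20 (mod 7).
    Reduce coefficients mod 7: 6·t ≡ 1 (mod 7).
    The inverse of 6 mod 7 is 6 (since 6·6 = 36 = 5·7 + 1), so t ≡ 6·1 = 6 ≡ 6 (mod 7).
    Then x = 22 + 104·6 = 646, valid modulo lcm(104, 7) = 728: x ≡ 646 (mod 728).
Verify: 646 mod 13 = 9 ✓, 646 mod 8 = 6 ✓, 646 mod 7 = 2 ✓.

x ≡ 646 (mod 728).


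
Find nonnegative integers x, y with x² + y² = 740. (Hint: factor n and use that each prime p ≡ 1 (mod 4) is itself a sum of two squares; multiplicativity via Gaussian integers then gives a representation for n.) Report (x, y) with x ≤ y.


Step 1: Factor n = 740 = 2^2 · 5 · 37.
Step 2: Check the mod-4 condition on each prime factor: 2 = 2 (special); 5 ≡ 1 (mod 4), exponent 1; 37 ≡ 1 (mod 4), exponent 1.
All primes ≡ 3 (mod 4) appear to even exponent (or don't appear), so by the two-squares theorem n IS expressible as a sum of two squares.
Step 3: Build a representation. Group n = k² · m with k = 2 and m = 5 · 37 = 185 (a product of primes ≡ 1 (mod 4)); a representation of m scales to one of n via (k·x)² + (k·y)² = k²(x² + y²). Each prime p ≡ 1 (mod 4) is itself a sum of two squares; find a² by testing p − a² for a perfect square:
  5: 5 − 1² = 4 = 2² ⇒ 5 = 1² + 2².
  37: 37 − 1² = 36 = 6² ⇒ 37 = 1² + 6².
  Combine using the Brahmagupta–Fibonacci identity (a² + b²)(c² + d²) = (ac − bd)² + (ad + bc)² = (ac + bd)² + (ad − bc)²:
  5 · 37 = 185: from (1² + 2²)(1² + 6²), take (1·1 − 2·6, 1·6 + 2·1) = (1 − 12, 6 + 2) = (-11, 8); dropping signs (only squares matter) gives (11, 8); check 11² + 8² = 121 + 64 = 185 ✓.
  Scale by k = 2: (2·11, 2·8) = (22, 16).
Step 4: Order so x ≤ y and verify: 16² + 22² = 256 + 484 = 740 = n. ✓

n = 740 = 16² + 22² (one valid representation with x ≤ y).


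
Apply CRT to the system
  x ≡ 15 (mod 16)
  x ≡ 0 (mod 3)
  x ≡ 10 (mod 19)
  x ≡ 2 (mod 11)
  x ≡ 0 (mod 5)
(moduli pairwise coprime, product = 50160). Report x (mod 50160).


Product of moduli M = 16 · 3 · 19 · 11 · 5 = 50160.
Merge one congruence at a time:
  Start: x ≡ 15 (mod 16).
  Combine with x ≡ 0 (mod 3); new modulus lcm = 48.
    Write x = 15 + 16·t and substitute into x ≡ 0 (mod 3): 16·t ≡ 0 − 15 = -15 (mod 3).
    Reduce coefficients mod 3: 1·t ≡ 0 (mod 3).
    So t ≡ 0 (mod 3).
    Then x = 15 + 16·0 = 15, valid modulo lcm(16, 3) = 48: x ≡ 15 (mod 48).
  Combine with x ≡ 10 (mod 19); new modulus lcm = 912.
    Write x = 15 + 48·t and substitute into x ≡ 10 (mod 19): 48·t ≡ 10 − 15 = -5 (mod 19).
    Reduce coefficients mod 19: 10·t ≡ 14 (mod 19).
    The inverse of 10 mod 19 is 2 (since 10·2 = 20 = 1·19 + 1), so t ≡ 2·14 = 28 ≡ 9 (mod 19).
    Then x = 15 + 48·9 = 447, valid modulo lcm(48, 19) = 912: x ≡ 447 (mod 912).
  Combine with x ≡ 2 (mod 11); new modulus lcm = 10032.
    Write x = 447 + 912·t and substitute into x ≡ 2 (mod 11): 912·t ≡ 2 − 447 = -445 (mod 11).
    Reduce coefficients mod 11: 10·t ≡ 6 (mod 11).
    The inverse of 10 mod 11 is 10 (since 10·10 = 100 = 9·11 + 1), so t ≡ 10·6 = 60 ≡ 5 (mod 11).
    Then x = 447 + 912·5 = 5007, valid modulo lcm(912, 11) = 10032: x ≡ 5007 (mod 10032).
  Combine with x ≡ 0 (mod 5); new modulus lcm = 50160.
    Write x = 5007 + 10032·t and substitute into x ≡ 0 (mod 5): 10032·t ≡ 0 − 5007 = -5007 (mod 5).
    Reduce coefficients mod 5: 2·t ≡ 3 (mod 5).
    The inverse of 2 mod 5 is 3 (since 2·3 = 6 = 1·5 + 1), so t ≡ 3·3 = 9 ≡ 4 (mod 5).
    Then x = 5007 + 10032·4 = 45135, valid modulo lcm(10032, 5) = 50160: x ≡ 45135 (mod 50160).
Verify against each original: 45135 mod 16 = 15, 45135 mod 3 = 0, 45135 mod 19 = 10, 45135 mod 11 = 2, 45135 mod 5 = 0.

x ≡ 45135 (mod 50160).


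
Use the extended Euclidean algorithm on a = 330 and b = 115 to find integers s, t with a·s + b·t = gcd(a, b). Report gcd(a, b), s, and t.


Euclidean algorithm on (330, 115) — divide until remainder is 0:
  330 = 2 · 115 + 100
  115 = 1 · 100 + 15
  100 = 6 · 15 + 10
  15 = 1 · 10 + 5
  10 = 2 · 5 + 0
gcd(330, 115) = 5.
Track Bezout coefficients alongside the remainders: start with r₀ = 330 = a·1 + b·0 (s = 1, t = 0) and r₁ = 115 = a·0 + b·1 (s = 0, t = 1); each new remainder r_{k+1} = r_{k-1} − q_k·r_k inherits s_{k+1} = s_{k-1} − q_k·s_k, t_{k+1} = t_{k-1} − q_k·t_k, so r_k = a·s_k + b·t_k at every step:
  q = 2: r = 100, s = 1 − 2·0 = 1, t = 0 − 2·1 = -2  (check: 330·1 + 115·(-2) = 100)
  q = 1: r = 15, s = 0 − 1·1 = -1, t = 1 − 1·(-2) = 3  (check: 330·(-1) + 115·3 = 15)
  q = 6: r = 10, s = 1 − 6·(-1) = 7, t = -2 − 6·3 = -20  (check: 330·7 + 115·(-20) = 10)
  q = 1: r = 5, s = -1 − 1·7 = -8, t = 3 − 1·(-20) = 23  (check: 330·(-8) + 115·23 = 5)
The row with r = 5 (the gcd) gives the Bezout coefficients s = -8, t = 23.
Result: 330 · (-8) + 115 · (23) = 5.

gcd(330, 115) = 5; s = -8, t = 23 (check: 330·(-8) + 115·23 = 5).


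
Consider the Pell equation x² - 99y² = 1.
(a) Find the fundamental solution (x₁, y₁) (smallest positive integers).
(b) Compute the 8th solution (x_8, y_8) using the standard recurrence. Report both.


Step 1: Find the fundamental solution (x₁, y₁) of x² - 99y² = 1.
  Expand √99 as a continued fraction. a₀ = ⌊√99⌋ = 9; iterate m_{k+1} = d_k·a_k − m_k, d_{k+1} = (99 − m_{k+1}²)/d_k, a_{k+1} = ⌊(a₀ + m_{k+1})/d_{k+1}⌋ (starting m₀ = 0, d₀ = 1), with convergents p_k = a_k·p_{k-1} + p_{k-2}, q_k = a_k·q_{k-1} + q_{k-2} (p₋₁ = 1, q₋₁ = 0):
  k = 0: a₀ = 9; p₀/q₀ = 9/1; p₀² − 99·q₀² = 81 − 99 = -18.
  k = 1: m = 9, d = 18, a = ⌊(9 + 9)/18⌋ = 1; p/q = (1·9 + 1)/(1·1 + 0) = 10/1; p² − 99·q² = 100 − 99 = 1.
  The first convergent with p² − 99·q² = 1 gives the fundamental solution (x₁, y₁) = (10, 1).
Step 2: Apply the recurrence (x_{n+1}, y_{n+1}) = (x₁x_n + 99y₁y_n, x₁y_n + y₁x_n) repeatedly.
  From (x_1, y_1) = (10, 1): x_2 = 10·10 + 99·1·1 = 199; y_2 = 10·1 + 1·10 = 20.
  From (x_2, y_2) = (199, 20): x_3 = 10·199 + 99·1·20 = 3970; y_3 = 10·20 + 1·199 = 399.
  From (x_3, y_3) = (3970, 399): x_4 = 10·3970 + 99·1·399 = 79201; y_4 = 10·399 + 1·3970 = 7960.
  From (x_4, y_4) = (79201, 7960): x_5 = 10·79201 + 99·1·7960 = 1580050; y_5 = 10·7960 + 1·79201 = 158801.
  From (x_5, y_5) = (1580050, 158801): x_6 = 10·1580050 + 99·1·158801 = 31521799; y_6 = 10·158801 + 1·1580050 = 3168060.
  From (x_6, y_6) = (31521799, 3168060): x_7 = 10·31521799 + 99·1·3168060 = 628855930; y_7 = 10·3168060 + 1·31521799 = 63202399.
  From (x_7, y_7) = (628855930, 63202399): x_8 = 10·628855930 + 99·1·63202399 = 12545596801; y_8 = 10·63202399 + 1·628855930 = 1260879920.
Step 3: Verify x_8² - 99·y_8² = 157391999093261433601 - 157391999093261433600 = 1 (should be 1). ✓

(x_1, y_1) = (10, 1); (x_8, y_8) = (12545596801, 1260879920).


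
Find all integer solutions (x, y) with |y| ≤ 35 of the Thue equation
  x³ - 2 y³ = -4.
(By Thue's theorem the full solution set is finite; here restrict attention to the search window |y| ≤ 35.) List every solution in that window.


The equation is x³ - 2y³ = -4. For fixed y, x³ = 2·y³ − 4, so a solution requires the RHS to be a perfect cube.
Strategy: iterate y from -35 to 35, compute RHS = 2·y³ − 4, and check whether it is a (positive or negative) perfect cube.
Check small values of y:
  y = 0: RHS = -4 is not a perfect cube.
  y = 1: RHS = -2 is not a perfect cube.
  y = -1: RHS = -6 is not a perfect cube.
  y = 2: RHS = 12 is not a perfect cube.
  y = -2: RHS = -20 is not a perfect cube.
  y = 3: RHS = 50 is not a perfect cube.
  y = -3: RHS = -58 is not a perfect cube.
Continuing the search up to |y| = 35 finds no solutions either.
No (x, y) in the scanned range satisfies the equation.

No integer solutions with |y| ≤ 35.


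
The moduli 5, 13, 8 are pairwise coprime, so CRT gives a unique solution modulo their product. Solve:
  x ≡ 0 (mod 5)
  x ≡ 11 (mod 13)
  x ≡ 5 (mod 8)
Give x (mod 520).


Moduli 5, 13, 8 are pairwise coprime; by CRT there is a unique solution modulo M = 5 · 13 · 8 = 520.
Solve pairwise, accumulating the modulus:
  Start with x ≡ 0 (mod 5).
  Combine with x ≡ 11 (mod 13): since gcd(5, 13) = 1, we get a unique residue mod 65.
    Write x = 0 + 5·t and substitute into x ≡ 11 (mod 13): 5·t ≡ 11 − 0 = 11 (mod 13).
    The inverse of 5 mod 13 is 8 (since 5·8 = 40 = 3·13 + 1), so t ≡ 8·11 = 88 ≡ 10 (mod 13).
    Then x = 0 + 5·10 = 50, valid modulo lcm(5, 13) = 65: x ≡ 50 (mod 65).
  Combine with x ≡ 5 (mod 8): since gcd(65, 8) = 1, we get a unique residue mod 520.
    Write x = 50 + 65·t and substitute into x ≡ 5 (mod 8): 65·t ≡ 5 − 50 = -45 (mod 8).
    Reduce coefficients mod 8: 1·t ≡ 3 (mod 8).
    So t ≡ 3 (mod 8).
    Then x = 50 + 65·3 = 245, valid modulo lcm(65, 8) = 520: x ≡ 245 (mod 520).
Verify: 245 mod 5 = 0 ✓, 245 mod 13 = 11 ✓, 245 mod 8 = 5 ✓.

x ≡ 245 (mod 520).


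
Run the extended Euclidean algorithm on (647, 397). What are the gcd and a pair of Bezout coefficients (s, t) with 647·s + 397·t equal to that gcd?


Euclidean algorithm on (647, 397) — divide until remainder is 0:
  647 = 1 · 397 + 250
  397 = 1 · 250 + 147
  250 = 1 · 147 + 103
  147 = 1 · 103 + 44
  103 = 2 · 44 + 15
  44 = 2 · 15 + 14
  15 = 1 · 14 + 1
  14 = 14 · 1 + 0
gcd(647, 397) = 1.
Track Bezout coefficients alongside the remainders: start with r₀ = 647 = a·1 + b·0 (s = 1, t = 0) and r₁ = 397 = a·0 + b·1 (s = 0, t = 1); each new remainder r_{k+1} = r_{k-1} − q_k·r_k inherits s_{k+1} = s_{k-1} − q_k·s_k, t_{k+1} = t_{k-1} − q_k·t_k, so r_k = a·s_k + b·t_k at every step:
  q = 1: r = 250, s = 1 − 1·0 = 1, t = 0 − 1·1 = -1  (check: 647·1 + 397·(-1) = 250)
  q = 1: r = 147, s = 0 − 1·1 = -1, t = 1 − 1·(-1) = 2  (check: 647·(-1) + 397·2 = 147)
  q = 1: r = 103, s = 1 − 1·(-1) = 2, t = -1 − 1·2 = -3  (check: 647·2 + 397·(-3) = 103)
  q = 1: r = 44, s = -1 − 1·2 = -3, t = 2 − 1·(-3) = 5  (check: 647·(-3) + 397·5 = 44)
  q = 2: r = 15, s = 2 − 2·(-3) = 8, t = -3 − 2·5 = -13  (check: 647·8 + 397·(-13) = 15)
  q = 2: r = 14, s = -3 − 2·8 = -19, t = 5 − 2·(-13) = 31  (check: 647·(-19) + 397·31 = 14)
  q = 1: r = 1, s = 8 − 1·(-19) = 27, t = -13 − 1·31 = -44  (check: 647·27 + 397·(-44) = 1)
The row with r = 1 (the gcd) gives the Bezout coefficients s = 27, t = -44.
Result: 647 · (27) + 397 · (-44) = 1.

gcd(647, 397) = 1; s = 27, t = -44 (check: 647·27 + 397·(-44) = 1).


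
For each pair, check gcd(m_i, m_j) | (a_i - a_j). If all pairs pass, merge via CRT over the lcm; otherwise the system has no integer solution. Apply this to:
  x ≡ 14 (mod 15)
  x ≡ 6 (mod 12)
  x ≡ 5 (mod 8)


Moduli 15, 12, 8 are not pairwise coprime, so CRT works modulo lcm(m_i) when all pairwise compatibility conditions hold.
Pairwise compatibility: gcd(m_i, m_j) must divide a_i - a_j for every pair.
Merge one congruence at a time:
  Start: x ≡ 14 (mod 15).
  Combine with x ≡ 6 (mod 12): gcd(15, 12) = 3, and 6 - 14 = -8 is NOT divisible by 3.
    ⇒ system is inconsistent (no integer solution).

No solution (the system is inconsistent).


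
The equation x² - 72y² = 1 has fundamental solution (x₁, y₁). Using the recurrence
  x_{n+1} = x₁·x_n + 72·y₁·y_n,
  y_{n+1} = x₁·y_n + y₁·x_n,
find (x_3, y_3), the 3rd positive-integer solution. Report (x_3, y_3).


Step 1: Find the fundamental solution (x₁, y₁) of x² - 72y² = 1.
  Expand √72 as a continued fraction. a₀ = ⌊√72⌋ = 8; iterate m_{k+1} = d_k·a_k − m_k, d_{k+1} = (72 − m_{k+1}²)/d_k, a_{k+1} = ⌊(a₀ + m_{k+1})/d_{k+1}⌋ (starting m₀ = 0, d₀ = 1), with convergents p_k = a_k·p_{k-1} + p_{k-2}, q_k = a_k·q_{k-1} + q_{k-2} (p₋₁ = 1, q₋₁ = 0):
  k = 0: a₀ = 8; p₀/q₀ = 8/1; p₀² − 72·q₀² = 64 − 72 = -8.
  k = 1: m = 8, d = 8, a = ⌊(8 + 8)/8⌋ = 2; p/q = (2·8 + 1)/(2·1 + 0) = 17/2; p² − 72·q² = 289 − 288 = 1.
  The first convergent with p² − 72·q² = 1 gives the fundamental solution (x₁, y₁) = (17, 2).
Step 2: Apply the recurrence (x_{n+1}, y_{n+1}) = (x₁x_n + 72y₁y_n, x₁y_n + y₁x_n) repeatedly.
  From (x_1, y_1) = (17, 2): x_2 = 17·17 + 72·2·2 = 577; y_2 = 17·2 + 2·17 = 68.
  From (x_2, y_2) = (577, 68): x_3 = 17·577 + 72·2·68 = 19601; y_3 = 17·68 + 2·577 = 2310.
Step 3: Verify x_3² - 72·y_3² = 384199201 - 384199200 = 1 (should be 1). ✓

(x_1, y_1) = (17, 2); (x_3, y_3) = (19601, 2310).


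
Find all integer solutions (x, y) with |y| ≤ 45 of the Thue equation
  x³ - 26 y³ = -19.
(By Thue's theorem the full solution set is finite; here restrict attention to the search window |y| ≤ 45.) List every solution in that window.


The equation is x³ - 26y³ = -19. For fixed y, x³ = 26·y³ − 19, so a solution requires the RHS to be a perfect cube.
Strategy: iterate y from -45 to 45, compute RHS = 26·y³ − 19, and check whether it is a (positive or negative) perfect cube.
Check small values of y:
  y = 0: RHS = -19 is not a perfect cube.
  y = 1: RHS = 7 is not a perfect cube.
  y = -1: RHS = -45 is not a perfect cube.
  y = 2: RHS = 189 is not a perfect cube.
  y = -2: RHS = -227 is not a perfect cube.
  y = 3: RHS = 683 is not a perfect cube.
  y = -3: RHS = -721 is not a perfect cube.
Continuing the search up to |y| = 45 finds no solutions either.
No (x, y) in the scanned range satisfies the equation.

No integer solutions with |y| ≤ 45.


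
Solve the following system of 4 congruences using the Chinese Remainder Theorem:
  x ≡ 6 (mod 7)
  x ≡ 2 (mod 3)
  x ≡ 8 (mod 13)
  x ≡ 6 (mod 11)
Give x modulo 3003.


Product of moduli M = 7 · 3 · 13 · 11 = 3003.
Merge one congruence at a time:
  Start: x ≡ 6 (mod 7).
  Combine with x ≡ 2 (mod 3); new modulus lcm = 21.
    Write x = 6 + 7·t and substitute into x ≡ 2 (mod 3): 7·t ≡ 2 − 6 = -4 (mod 3).
    Reduce coefficients mod 3: 1·t ≡ 2 (mod 3).
    So t ≡ 2 (mod 3).
    Then x = 6 + 7·2 = 20, valid modulo lcm(7, 3) = 21: x ≡ 20 (mod 21).
  Combine with x ≡ 8 (mod 13); new modulus lcm = 273.
    Write x = 20 + 21·t and substitute into x ≡ 8 (mod 13): 21·t ≡ 8 − 20 = -12 (mod 13).
    Reduce coefficients mod 13: 8·t ≡ 1 (mod 13).
    The inverse of 8 mod 13 is 5 (since 8·5 = 40 = 3·13 + 1), so t ≡ 5·1 = 5 ≡ 5 (mod 13).
    Then x = 20 + 21·5 = 125, valid modulo lcm(21, 13) = 273: x ≡ 125 (mod 273).
  Combine with x ≡ 6 (mod 11); new modulus lcm = 3003.
    Write x = 125 + 273·t and substitute into x ≡ 6 (mod 11): 273·t ≡ 6 − 125 = -119 (mod 11).
    Reduce coefficients mod 11: 9·t ≡ 2 (mod 11).
    The inverse of 9 mod 11 is 5 (since 9·5 = 45 = 4·11 + 1), so t ≡ 5·2 = 10 ≡ 10 (mod 11).
    Then x = 125 + 273·10 = 2855, valid modulo lcm(273, 11) = 3003: x ≡ 2855 (mod 3003).
Verify against each original: 2855 mod 7 = 6, 2855 mod 3 = 2, 2855 mod 13 = 8, 2855 mod 11 = 6.

x ≡ 2855 (mod 3003).


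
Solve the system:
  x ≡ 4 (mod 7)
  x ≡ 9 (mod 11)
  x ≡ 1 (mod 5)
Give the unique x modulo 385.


Moduli 7, 11, 5 are pairwise coprime; by CRT there is a unique solution modulo M = 7 · 11 · 5 = 385.
Solve pairwise, accumulating the modulus:
  Start with x ≡ 4 (mod 7).
  Combine with x ≡ 9 (mod 11): since gcd(7, 11) = 1, we get a unique residue mod 77.
    Write x = 4 + 7·t and substitute into x ≡ 9 (mod 11): 7·t ≡ 9 − 4 = 5 (mod 11).
    The inverse of 7 mod 11 is 8 (since 7·8 = 56 = 5·11 + 1), so t ≡ 8·5 = 40 ≡ 7 (mod 11).
    Then x = 4 + 7·7 = 53, valid modulo lcm(7, 11) = 77: x ≡ 53 (mod 77).
  Combine with x ≡ 1 (mod 5): since gcd(77, 5) = 1, we get a unique residue mod 385.
    Write x = 53 + 77·t and substitute into x ≡ 1 (mod 5): 77·t ≡ 1 − 53 = -52 (mod 5).
    Reduce coefficients mod 5: 2·t ≡ 3 (mod 5).
    The inverse of 2 mod 5 is 3 (since 2·3 = 6 = 1·5 + 1), so t ≡ 3·3 = 9 ≡ 4 (mod 5).
    Then x = 53 + 77·4 = 361, valid modulo lcm(77, 5) = 385: x ≡ 361 (mod 385).
Verify: 361 mod 7 = 4 ✓, 361 mod 11 = 9 ✓, 361 mod 5 = 1 ✓.

x ≡ 361 (mod 385).


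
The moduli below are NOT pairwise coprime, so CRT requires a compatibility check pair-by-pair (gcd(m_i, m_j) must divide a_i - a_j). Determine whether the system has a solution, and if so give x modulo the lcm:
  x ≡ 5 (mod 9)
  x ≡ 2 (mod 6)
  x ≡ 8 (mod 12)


Moduli 9, 6, 12 are not pairwise coprime, so CRT works modulo lcm(m_i) when all pairwise compatibility conditions hold.
Pairwise compatibility: gcd(m_i, m_j) must divide a_i - a_j for every pair.
Merge one congruence at a time:
  Start: x ≡ 5 (mod 9).
  Combine with x ≡ 2 (mod 6): gcd(9, 6) = 3; 2 - 5 = -3, which IS divisible by 3, so compatible.
    Write x = 5 + 9·t and substitute into x ≡ 2 (mod 6): 9·t ≡ 2 − 5 = -3 (mod 6).
    Divide the congruence (and modulus) by g = 3: 3·t ≡ -1 (mod 2).
    Reduce coefficients mod 2: 1·t ≡ 1 (mod 2).
    So t ≡ 1 (mod 2).
    Then x = 5 + 9·1 = 14, valid modulo lcm(9, 6) = 18: x ≡ 14 (mod 18).
  Combine with x ≡ 8 (mod 12): gcd(18, 12) = 6; 8 - 14 = -6, which IS divisible by 6, so compatible.
    Write x = 14 + 18·t and substitute into x ≡ 8 (mod 12): 18·t ≡ 8 − 14 = -6 (mod 12).
    Divide the congruence (and modulus) by g = 6: 3·t ≡ -1 (mod 2).
    Reduce coefficients mod 2: 1·t ≡ 1 (mod 2).
    So t ≡ 1 (mod 2).
    Then x = 14 + 18·1 = 32, valid modulo lcm(18, 12) = 36: x ≡ 32 (mod 36).
Verify: 32 mod 9 = 5, 32 mod 6 = 2, 32 mod 12 = 8.

x ≡ 32 (mod 36).


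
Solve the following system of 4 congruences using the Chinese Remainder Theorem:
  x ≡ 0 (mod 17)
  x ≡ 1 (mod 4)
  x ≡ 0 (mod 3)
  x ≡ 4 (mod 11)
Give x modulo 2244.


Product of moduli M = 17 · 4 · 3 · 11 = 2244.
Merge one congruence at a time:
  Start: x ≡ 0 (mod 17).
  Combine with x ≡ 1 (mod 4); new modulus lcm = 68.
    Write x = 0 + 17·t and substitute into x ≡ 1 (mod 4): 17·t ≡ 1 − 0 = 1 (mod 4).
    Reduce coefficients mod 4: 1·t ≡ 1 (mod 4).
    So t ≡ 1 (mod 4).
    Then x = 0 + 17·1 = 17, valid modulo lcm(17, 4) = 68: x ≡ 17 (mod 68).
  Combine with x ≡ 0 (mod 3); new modulus lcm = 204.
    Write x = 17 + 68·t and substitute into x ≡ 0 (mod 3): 68·t ≡ 0 − 17 = -17 (mod 3).
    Reduce coefficients mod 3: 2·t ≡ 1 (mod 3).
    The inverse of 2 mod 3 is 2 (since 2·2 = 4 = 1·3 + 1), so t ≡ 2·1 = 2 ≡ 2 (mod 3).
    Then x = 17 + 68·2 = 153, valid modulo lcm(68, 3) = 204: x ≡ 153 (mod 204).
  Combine with x ≡ 4 (mod 11); new modulus lcm = 2244.
    Write x = 153 + 204·t and substitute into x ≡ 4 (mod 11): 204·t ≡ 4 − 153 = -149 (mod 11).
    Reduce coefficients mod 11: 6·t ≡ 5 (mod 11).
    The inverse of 6 mod 11 is 2 (since 6·2 = 12 = 1·11 + 1), so t ≡ 2·5 = 10 ≡ 10 (mod 11).
    Then x = 153 + 204·10 = 2193, valid modulo lcm(204, 11) = 2244: x ≡ 2193 (mod 2244).
Verify against each original: 2193 mod 17 = 0, 2193 mod 4 = 1, 2193 mod 3 = 0, 2193 mod 11 = 4.

x ≡ 2193 (mod 2244).


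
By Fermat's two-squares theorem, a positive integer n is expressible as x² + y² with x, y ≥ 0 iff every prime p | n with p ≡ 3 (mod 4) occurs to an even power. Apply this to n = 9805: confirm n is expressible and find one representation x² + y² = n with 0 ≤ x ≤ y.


Step 1: Factor n = 9805 = 5 · 37 · 53.
Step 2: Check the mod-4 condition on each prime factor: 5 ≡ 1 (mod 4), exponent 1; 37 ≡ 1 (mod 4), exponent 1; 53 ≡ 1 (mod 4), exponent 1.
All primes ≡ 3 (mod 4) appear to even exponent (or don't appear), so by the two-squares theorem n IS expressible as a sum of two squares.
Step 3: Build a representation. Here n = 5 · 37 · 53 is a product of primes ≡ 1 (mod 4). Each prime p ≡ 1 (mod 4) is itself a sum of two squares; find a² by testing p − a² for a perfect square:
  5: 5 − 1² = 4 = 2² ⇒ 5 = 1² + 2².
  37: 37 − 1² = 36 = 6² ⇒ 37 = 1² + 6².
  53: 53 − 1² = 52, 53 − 2² = 49 = 7² ⇒ 53 = 2² + 7².
  Combine using the Brahmagupta–Fibonacci identity (a² + b²)(c² + d²) = (ac − bd)² + (ad + bc)² = (ac + bd)² + (ad − bc)²:
  5 · 37 = 185: from (1² + 2²)(1² + 6²), take (1·1 − 2·6, 1·6 + 2·1) = (1 − 12, 6 + 2) = (-11, 8); dropping signs (only squares matter) gives (11, 8); check 11² + 8² = 121 + 64 = 185 ✓.
  185 · 53 = 9805: from (11² + 8²)(2² + 7²), take (11·2 − 8·7, 11·7 + 8·2) = (22 − 56, 77 + 16) = (-34, 93); dropping signs (only squares matter) gives (34, 93); check 34² + 93² = 1156 + 8649 = 9805 ✓.
Step 4: Order so x ≤ y and verify: 34² + 93² = 1156 + 8649 = 9805 = n. ✓

n = 9805 = 34² + 93² (one valid representation with x ≤ y).


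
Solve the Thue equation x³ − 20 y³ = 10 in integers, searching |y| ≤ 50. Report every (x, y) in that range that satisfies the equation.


The equation is x³ - 20y³ = 10. For fixed y, x³ = 20·y³ + 10, so a solution requires the RHS to be a perfect cube.
Strategy: iterate y from -50 to 50, compute RHS = 20·y³ + 10, and check whether it is a (positive or negative) perfect cube.
Check small values of y:
  y = 0: RHS = 10 is not a perfect cube.
  y = 1: RHS = 30 is not a perfect cube.
  y = -1: RHS = -10 is not a perfect cube.
  y = 2: RHS = 170 is not a perfect cube.
  y = -2: RHS = -150 is not a perfect cube.
  y = 3: RHS = 550 is not a perfect cube.
  y = -3: RHS = -530 is not a perfect cube.
Continuing the search up to |y| = 50 finds no solutions either.
No (x, y) in the scanned range satisfies the equation.

No integer solutions with |y| ≤ 50.


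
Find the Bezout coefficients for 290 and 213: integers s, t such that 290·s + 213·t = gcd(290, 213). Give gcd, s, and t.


Euclidean algorithm on (290, 213) — divide until remainder is 0:
  290 = 1 · 213 + 77
  213 = 2 · 77 + 59
  77 = 1 · 59 + 18
  59 = 3 · 18 + 5
  18 = 3 · 5 + 3
  5 = 1 · 3 + 2
  3 = 1 · 2 + 1
  2 = 2 · 1 + 0
gcd(290, 213) = 1.
Track Bezout coefficients alongside the remainders: start with r₀ = 290 = a·1 + b·0 (s = 1, t = 0) and r₁ = 213 = a·0 + b·1 (s = 0, t = 1); each new remainder r_{k+1} = r_{k-1} − q_k·r_k inherits s_{k+1} = s_{k-1} − q_k·s_k, t_{k+1} = t_{k-1} − q_k·t_k, so r_k = a·s_k + b·t_k at every step:
  q = 1: r = 77, s = 1 − 1·0 = 1, t = 0 − 1·1 = -1  (check: 290·1 + 213·(-1) = 77)
  q = 2: r = 59, s = 0 − 2·1 = -2, t = 1 − 2·(-1) = 3  (check: 290·(-2) + 213·3 = 59)
  q = 1: r = 18, s = 1 − 1·(-2) = 3, t = -1 − 1·3 = -4  (check: 290·3 + 213·(-4) = 18)
  q = 3: r = 5, s = -2 − 3·3 = -11, t = 3 − 3·(-4) = 15  (check: 290·(-11) + 213·15 = 5)
  q = 3: r = 3, s = 3 − 3·(-11) = 36, t = -4 − 3·15 = -49  (check: 290·36 + 213·(-49) = 3)
  q = 1: r = 2, s = -11 − 1·36 = -47, t = 15 − 1·(-49) = 64  (check: 290·(-47) + 213·64 = 2)
  q = 1: r = 1, s = 36 − 1·(-47) = 83, t = -49 − 1·64 = -113  (check: 290·83 + 213·(-113) = 1)
The row with r = 1 (the gcd) gives the Bezout coefficients s = 83, t = -113.
Result: 290 · (83) + 213 · (-113) = 1.

gcd(290, 213) = 1; s = 83, t = -113 (check: 290·83 + 213·(-113) = 1).


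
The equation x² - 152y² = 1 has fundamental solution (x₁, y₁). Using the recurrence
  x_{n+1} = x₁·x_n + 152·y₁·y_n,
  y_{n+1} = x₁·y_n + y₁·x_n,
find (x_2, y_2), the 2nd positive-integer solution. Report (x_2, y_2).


Step 1: Find the fundamental solution (x₁, y₁) of x² - 152y² = 1.
  Expand √152 as a continued fraction. a₀ = ⌊√152⌋ = 12; iterate m_{k+1} = d_k·a_k − m_k, d_{k+1} = (152 − m_{k+1}²)/d_k, a_{k+1} = ⌊(a₀ + m_{k+1})/d_{k+1}⌋ (starting m₀ = 0, d₀ = 1), with convergents p_k = a_k·p_{k-1} + p_{k-2}, q_k = a_k·q_{k-1} + q_{k-2} (p₋₁ = 1, q₋₁ = 0):
  k = 0: a₀ = 12; p₀/q₀ = 12/1; p₀² − 152·q₀² = 144 − 152 = -8.
  k = 1: m = 12, d = 8, a = ⌊(12 + 12)/8⌋ = 3; p/q = (3·12 + 1)/(3·1 + 0) = 37/3; p² − 152·q² = 1369 − 1368 = 1.
  The first convergent with p² − 152·q² = 1 gives the fundamental solution (x₁, y₁) = (37, 3).
Step 2: Apply the recurrence (x_{n+1}, y_{n+1}) = (x₁x_n + 152y₁y_n, x₁y_n + y₁x_n) repeatedly.
  From (x_1, y_1) = (37, 3): x_2 = 37·37 + 152·3·3 = 2737; y_2 = 37·3 + 3·37 = 222.
Step 3: Verify x_2² - 152·y_2² = 7491169 - 7491168 = 1 (should be 1). ✓

(x_1, y_1) = (37, 3); (x_2, y_2) = (2737, 222).


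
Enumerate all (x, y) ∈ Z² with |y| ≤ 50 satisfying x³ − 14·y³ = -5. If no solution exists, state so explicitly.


The equation is x³ - 14y³ = -5. For fixed y, x³ = 14·y³ − 5, so a solution requires the RHS to be a perfect cube.
Strategy: iterate y from -50 to 50, compute RHS = 14·y³ − 5, and check whether it is a (positive or negative) perfect cube.
Check small values of y:
  y = 0: RHS = -5 is not a perfect cube.
  y = 1: RHS = 9 is not a perfect cube.
  y = -1: RHS = -19 is not a perfect cube.
  y = 2: RHS = 107 is not a perfect cube.
  y = -2: RHS = -117 is not a perfect cube.
  y = 3: RHS = 373 is not a perfect cube.
  y = -3: RHS = -383 is not a perfect cube.
Continuing the search up to |y| = 50 finds no solutions either.
No (x, y) in the scanned range satisfies the equation.

No integer solutions with |y| ≤ 50.


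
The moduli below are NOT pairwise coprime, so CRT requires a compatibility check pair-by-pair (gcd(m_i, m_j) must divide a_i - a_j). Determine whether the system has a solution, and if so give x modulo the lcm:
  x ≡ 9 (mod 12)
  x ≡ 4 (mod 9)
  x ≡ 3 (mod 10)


Moduli 12, 9, 10 are not pairwise coprime, so CRT works modulo lcm(m_i) when all pairwise compatibility conditions hold.
Pairwise compatibility: gcd(m_i, m_j) must divide a_i - a_j for every pair.
Merge one congruence at a time:
  Start: x ≡ 9 (mod 12).
  Combine with x ≡ 4 (mod 9): gcd(12, 9) = 3, and 4 - 9 = -5 is NOT divisible by 3.
    ⇒ system is inconsistent (no integer solution).

No solution (the system is inconsistent).


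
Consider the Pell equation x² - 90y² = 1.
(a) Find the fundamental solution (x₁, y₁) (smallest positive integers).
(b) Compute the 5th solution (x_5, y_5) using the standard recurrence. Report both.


Step 1: Find the fundamental solution (x₁, y₁) of x² - 90y² = 1.
  Expand √90 as a continued fraction. a₀ = ⌊√90⌋ = 9; iterate m_{k+1} = d_k·a_k − m_k, d_{k+1} = (90 − m_{k+1}²)/d_k, a_{k+1} = ⌊(a₀ + m_{k+1})/d_{k+1}⌋ (starting m₀ = 0, d₀ = 1), with convergents p_k = a_k·p_{k-1} + p_{k-2}, q_k = a_k·q_{k-1} + q_{k-2} (p₋₁ = 1, q₋₁ = 0):
  k = 0: a₀ = 9; p₀/q₀ = 9/1; p₀² − 90·q₀² = 81 − 90 = -9.
  k = 1: m = 9, d = 9, a = ⌊(9 + 9)/9⌋ = 2; p/q = (2·9 + 1)/(2·1 + 0) = 19/2; p² − 90·q² = 361 − 360 = 1.
  The first convergent with p² − 90·q² = 1 gives the fundamental solution (x₁, y₁) = (19, 2).
Step 2: Apply the recurrence (x_{n+1}, y_{n+1}) = (x₁x_n + 90y₁y_n, x₁y_n + y₁x_n) repeatedly.
  From (x_1, y_1) = (19, 2): x_2 = 19·19 + 90·2·2 = 721; y_2 = 19·2 + 2·19 = 76.
  From (x_2, y_2) = (721, 76): x_3 = 19·721 + 90·2·76 = 27379; y_3 = 19·76 + 2·721 = 2886.
  From (x_3, y_3) = (27379, 2886): x_4 = 19·27379 + 90·2·2886 = 1039681; y_4 = 19·2886 + 2·27379 = 109592.
  From (x_4, y_4) = (1039681, 109592): x_5 = 19·1039681 + 90·2·109592 = 39480499; y_5 = 19·109592 + 2·1039681 = 4161610.
Step 3: Verify x_5² - 90·y_5² = 1558709801289001 - 1558709801289000 = 1 (should be 1). ✓

(x_1, y_1) = (19, 2); (x_5, y_5) = (39480499, 4161610).


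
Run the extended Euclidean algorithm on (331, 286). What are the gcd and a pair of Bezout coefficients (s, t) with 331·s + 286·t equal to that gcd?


Euclidean algorithm on (331, 286) — divide until remainder is 0:
  331 = 1 · 286 + 45
  286 = 6 · 45 + 16
  45 = 2 · 16 + 13
  16 = 1 · 13 + 3
  13 = 4 · 3 + 1
  3 = 3 · 1 + 0
gcd(331, 286) = 1.
Track Bezout coefficients alongside the remainders: start with r₀ = 331 = a·1 + b·0 (s = 1, t = 0) and r₁ = 286 = a·0 + b·1 (s = 0, t = 1); each new remainder r_{k+1} = r_{k-1} − q_k·r_k inherits s_{k+1} = s_{k-1} − q_k·s_k, t_{k+1} = t_{k-1} − q_k·t_k, so r_k = a·s_k + b·t_k at every step:
  q = 1: r = 45, s = 1 − 1·0 = 1, t = 0 − 1·1 = -1  (check: 331·1 + 286·(-1) = 45)
  q = 6: r = 16, s = 0 − 6·1 = -6, t = 1 − 6·(-1) = 7  (check: 331·(-6) + 286·7 = 16)
  q = 2: r = 13, s = 1 − 2·(-6) = 13, t = -1 − 2·7 = -15  (check: 331·13 + 286·(-15) = 13)
  q = 1: r = 3, s = -6 − 1·13 = -19, t = 7 − 1·(-15) = 22  (check: 331·(-19) + 286·22 = 3)
  q = 4: r = 1, s = 13 − 4·(-19) = 89, t = -15 − 4·22 = -103  (check: 331·89 + 286·(-103) = 1)
The row with r = 1 (the gcd) gives the Bezout coefficients s = 89, t = -103.
Result: 331 · (89) + 286 · (-103) = 1.

gcd(331, 286) = 1; s = 89, t = -103 (check: 331·89 + 286·(-103) = 1).


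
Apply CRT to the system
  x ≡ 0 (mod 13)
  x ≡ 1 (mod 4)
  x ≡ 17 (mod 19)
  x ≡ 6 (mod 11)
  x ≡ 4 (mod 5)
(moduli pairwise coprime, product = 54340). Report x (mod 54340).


Product of moduli M = 13 · 4 · 19 · 11 · 5 = 54340.
Merge one congruence at a time:
  Start: x ≡ 0 (mod 13).
  Combine with x ≡ 1 (mod 4); new modulus lcm = 52.
    Write x = 0 + 13·t and substitute into x ≡ 1 (mod 4): 13·t ≡ 1 − 0 = 1 (mod 4).
    Reduce coefficients mod 4: 1·t ≡ 1 (mod 4).
    So t ≡ 1 (mod 4).
    Then x = 0 + 13·1 = 13, valid modulo lcm(13, 4) = 52: x ≡ 13 (mod 52).
  Combine with x ≡ 17 (mod 19); new modulus lcm = 988.
    Write x = 13 + 52·t and substitute into x ≡ 17 (mod 19): 52·t ≡ 17 − 13 = 4 (mod 19).
    Reduce coefficients mod 19: 14·t ≡ 4 (mod 19).
    The inverse of 14 mod 19 is 15 (since 14·15 = 210 = 11·19 + 1), so t ≡ 15·4 = 60 ≡ 3 (mod 19).
    Then x = 13 + 52·3 = 169, valid modulo lcm(52, 19) = 988: x ≡ 169 (mod 988).
  Combine with x ≡ 6 (mod 11); new modulus lcm = 10868.
    Write x = 169 + 988·t and substitute into x ≡ 6 (mod 11): 988·t ≡ 6 − 169 = -163 (mod 11).
    Reduce coefficients mod 11: 9·t ≡ 2 (mod 11).
    The inverse of 9 mod 11 is 5 (since 9·5 = 45 = 4·11 + 1), so t ≡ 5·2 = 10 ≡ 10 (mod 11).
    Then x = 169 + 988·10 = 10049, valid modulo lcm(988, 11) = 10868: x ≡ 10049 (mod 10868).
  Combine with x ≡ 4 (mod 5); new modulus lcm = 54340.
    Write x = 10049 + 10868·t and substitute into x ≡ 4 (mod 5): 10868·t ≡ 4 − 10049 = -10045 (mod 5).
    Reduce coefficients mod 5: 3·t ≡ 0 (mod 5).
    The inverse of 3 mod 5 is 2 (since 3·2 = 6 = 1·5 + 1), so t ≡ 2·0 = 0 ≡ 0 (mod 5).
    Then x = 10049 + 10868·0 = 10049, valid modulo lcm(10868, 5) = 54340: x ≡ 10049 (mod 54340).
Verify against each original: 10049 mod 13 = 0, 10049 mod 4 = 1, 10049 mod 19 = 17, 10049 mod 11 = 6, 10049 mod 5 = 4.

x ≡ 10049 (mod 54340).


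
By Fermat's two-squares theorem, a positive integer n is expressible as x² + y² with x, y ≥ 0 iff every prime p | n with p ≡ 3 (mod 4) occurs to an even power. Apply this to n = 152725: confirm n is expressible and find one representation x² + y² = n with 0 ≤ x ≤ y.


Step 1: Factor n = 152725 = 5^2 · 41 · 149.
Step 2: Check the mod-4 condition on each prime factor: 5 ≡ 1 (mod 4), exponent 2; 41 ≡ 1 (mod 4), exponent 1; 149 ≡ 1 (mod 4), exponent 1.
All primes ≡ 3 (mod 4) appear to even exponent (or don't appear), so by the two-squares theorem n IS expressible as a sum of two squares.
Step 3: Build a representation. Group n = k² · m with k = 5 and m = 41 · 149 = 6109 (a product of primes ≡ 1 (mod 4)); a representation of m scales to one of n via (k·x)² + (k·y)² = k²(x² + y²). Each prime p ≡ 1 (mod 4) is itself a sum of two squares; find a² by testing p − a² for a perfect square:
  41: 41 − 1² = 40, 41 − 2² = 37, 41 − 3² = 32, 41 − 4² = 25 = 5² ⇒ 41 = 4² + 5².
  149: 149 − 1² = 148, 149 − 2² = 145, 149 − 3² = 140, 149 − 4² = 133, 149 − 5² = 124, 149 − 6² = 113, 149 − 7² = 100 = 10² ⇒ 149 = 7² + 10².
  Combine using the Brahmagupta–Fibonacci identity (a² + b²)(c² + d²) = (ac − bd)² + (ad + bc)² = (ac + bd)² + (ad − bc)²:
  41 · 149 = 6109: from (4² + 5²)(7² + 10²), take (4·7 − 5·10, 4·10 + 5·7) = (28 − 50, 40 + 35) = (-22, 75); dropping signs (only squares matter) gives (22, 75); check 22² + 75² = 484 + 5625 = 6109 ✓.
  Scale by k = 5: (5·22, 5·75) = (110, 375).
Step 4: Order so x ≤ y and verify: 110² + 375² = 12100 + 140625 = 152725 = n. ✓

n = 152725 = 110² + 375² (one valid representation with x ≤ y).


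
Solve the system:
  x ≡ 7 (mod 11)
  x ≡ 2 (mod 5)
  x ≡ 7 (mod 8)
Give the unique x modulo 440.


Moduli 11, 5, 8 are pairwise coprime; by CRT there is a unique solution modulo M = 11 · 5 · 8 = 440.
Solve pairwise, accumulating the modulus:
  Start with x ≡ 7 (mod 11).
  Combine with x ≡ 2 (mod 5): since gcd(11, 5) = 1, we get a unique residue mod 55.
    Write x = 7 + 11·t and substitute into x ≡ 2 (mod 5): 11·t ≡ 2 − 7 = -5 (mod 5).
    Reduce coefficients mod 5: 1·t ≡ 0 (mod 5).
    So t ≡ 0 (mod 5).
    Then x = 7 + 11·0 = 7, valid modulo lcm(11, 5) = 55: x ≡ 7 (mod 55).
  Combine with x ≡ 7 (mod 8): since gcd(55, 8) = 1, we get a unique residue mod 440.
    Write x = 7 + 55·t and substitute into x ≡ 7 (mod 8): 55·t ≡ 7 − 7 = 0 (mod 8).
    Reduce coefficients mod 8: 7·t ≡ 0 (mod 8).
    The inverse of 7 mod 8 is 7 (since 7·7 = 49 = 6·8 + 1), so t ≡ 7·0 = 0 ≡ 0 (mod 8).
    Then x = 7 + 55·0 = 7, valid modulo lcm(55, 8) = 440: x ≡ 7 (mod 440).
Verify: 7 mod 11 = 7 ✓, 7 mod 5 = 2 ✓, 7 mod 8 = 7 ✓.

x ≡ 7 (mod 440).


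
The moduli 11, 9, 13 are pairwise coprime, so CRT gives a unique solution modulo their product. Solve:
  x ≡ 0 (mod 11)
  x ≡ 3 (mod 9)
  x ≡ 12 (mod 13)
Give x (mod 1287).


Moduli 11, 9, 13 are pairwise coprime; by CRT there is a unique solution modulo M = 11 · 9 · 13 = 1287.
Solve pairwise, accumulating the modulus:
  Start with x ≡ 0 (mod 11).
  Combine with x ≡ 3 (mod 9): since gcd(11, 9) = 1, we get a unique residue mod 99.
    Write x = 0 + 11·t and substitute into x ≡ 3 (mod 9): 11·t ≡ 3 − 0 = 3 (mod 9).
    Reduce coefficients mod 9: 2·t ≡ 3 (mod 9).
    The inverse of 2 mod 9 is 5 (since 2·5 = 10 = 1·9 + 1), so t ≡ 5·3 = 15 ≡ 6 (mod 9).
    Then x = 0 + 11·6 = 66, valid modulo lcm(11, 9) = 99: x ≡ 66 (mod 99).
  Combine with x ≡ 12 (mod 13): since gcd(99, 13) = 1, we get a unique residue mod 1287.
    Write x = 66 + 99·t and substitute into x ≡ 12 (mod 13): 99·t ≡ 12 − 66 = -54 (mod 13).
    Reduce coefficients mod 13: 8·t ≡ 11 (mod 13).
    The inverse of 8 mod 13 is 5 (since 8·5 = 40 = 3·13 + 1), so t ≡ 5·11 = 55 ≡ 3 (mod 13).
    Then x = 66 + 99·3 = 363, valid modulo lcm(99, 13) = 1287: x ≡ 363 (mod 1287).
Verify: 363 mod 11 = 0 ✓, 363 mod 9 = 3 ✓, 363 mod 13 = 12 ✓.

x ≡ 363 (mod 1287).


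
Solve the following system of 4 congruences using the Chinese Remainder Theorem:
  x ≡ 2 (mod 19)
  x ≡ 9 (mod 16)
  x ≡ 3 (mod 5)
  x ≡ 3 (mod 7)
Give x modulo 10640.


Product of moduli M = 19 · 16 · 5 · 7 = 10640.
Merge one congruence at a time:
  Start: x ≡ 2 (mod 19).
  Combine with x ≡ 9 (mod 16); new modulus lcm = 304.
    Write x = 2 + 19·t and substitute into x ≡ 9 (mod 16): 19·t ≡ 9 − 2 = 7 (mod 16).
    Reduce coefficients mod 16: 3·t ≡ 7 (mod 16).
    The inverse of 3 mod 16 is 11 (since 3·11 = 33 = 2·16 + 1), so t ≡ 11·7 = 77 ≡ 13 (mod 16).
    Then x = 2 + 19·13 = 249, valid modulo lcm(19, 16) = 304: x ≡ 249 (mod 304).
  Combine with x ≡ 3 (mod 5); new modulus lcm = 1520.
    Write x = 249 + 304·t and substitute into x ≡ 3 (mod 5): 304·t ≡ 3 − 249 = -246 (mod 5).
    Reduce coefficients mod 5: 4·t ≡ 4 (mod 5).
    The inverse of 4 mod 5 is 4 (since 4·4 = 16 = 3·5 + 1), so t ≡ 4·4 = 16 ≡ 1 (mod 5).
    Then x = 249 + 304·1 = 553, valid modulo lcm(304, 5) = 1520: x ≡ 553 (mod 1520).
  Combine with x ≡ 3 (mod 7); new modulus lcm = 10640.
    Write x = 553 + 1520·t and substitute into x ≡ 3 (mod 7): 1520·t ≡ 3 − 553 = -550 (mod 7).
    Reduce coefficients mod 7: 1·t ≡ 3 (mod 7).
    So t ≡ 3 (mod 7).
    Then x = 553 + 1520·3 = 5113, valid modulo lcm(1520, 7) = 10640: x ≡ 5113 (mod 10640).
Verify against each original: 5113 mod 19 = 2, 5113 mod 16 = 9, 5113 mod 5 = 3, 5113 mod 7 = 3.

x ≡ 5113 (mod 10640).


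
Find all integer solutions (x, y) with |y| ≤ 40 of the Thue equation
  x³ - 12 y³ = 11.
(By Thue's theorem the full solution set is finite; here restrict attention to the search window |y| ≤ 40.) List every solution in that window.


The equation is x³ - 12y³ = 11. For fixed y, x³ = 12·y³ + 11, so a solution requires the RHS to be a perfect cube.
Strategy: iterate y from -40 to 40, compute RHS = 12·y³ + 11, and check whether it is a (positive or negative) perfect cube.
Check small values of y:
  y = 0: RHS = 11 is not a perfect cube.
  y = 1: RHS = 23 is not a perfect cube.
  y = -1: RHS = -1 = (-1)³ ⇒ x = -1 works.
  y = 2: RHS = 107 is not a perfect cube.
  y = -2: RHS = -85 is not a perfect cube.
  y = 3: RHS = 335 is not a perfect cube.
  y = -3: RHS = -313 is not a perfect cube.
Continuing the search up to |y| = 40 finds no further solutions beyond those listed.
Collected solutions: (-1, -1).

Solutions (with |y| ≤ 40): (-1, -1).


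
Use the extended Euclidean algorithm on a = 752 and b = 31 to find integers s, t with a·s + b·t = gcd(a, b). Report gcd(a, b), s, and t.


Euclidean algorithm on (752, 31) — divide until remainder is 0:
  752 = 24 · 31 + 8
  31 = 3 · 8 + 7
  8 = 1 · 7 + 1
  7 = 7 · 1 + 0
gcd(752, 31) = 1.
Track Bezout coefficients alongside the remainders: start with r₀ = 752 = a·1 + b·0 (s = 1, t = 0) and r₁ = 31 = a·0 + b·1 (s = 0, t = 1); each new remainder r_{k+1} = r_{k-1} − q_k·r_k inherits s_{k+1} = s_{k-1} − q_k·s_k, t_{k+1} = t_{k-1} − q_k·t_k, so r_k = a·s_k + b·t_k at every step:
  q = 24: r = 8, s = 1 − 24·0 = 1, t = 0 − 24·1 = -24  (check: 752·1 + 31·(-24) = 8)
  q = 3: r = 7, s = 0 − 3·1 = -3, t = 1 − 3·(-24) = 73  (check: 752·(-3) + 31·73 = 7)
  q = 1: r = 1, s = 1 − 1·(-3) = 4, t = -24 − 1·73 = -97  (check: 752·4 + 31·(-97) = 1)
The row with r = 1 (the gcd) gives the Bezout coefficients s = 4, t = -97.
Result: 752 · (4) + 31 · (-97) = 1.

gcd(752, 31) = 1; s = 4, t = -97 (check: 752·4 + 31·(-97) = 1).


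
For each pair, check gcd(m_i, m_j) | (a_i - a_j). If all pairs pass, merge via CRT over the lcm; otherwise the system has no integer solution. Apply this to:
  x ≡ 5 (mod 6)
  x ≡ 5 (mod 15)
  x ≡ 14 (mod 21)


Moduli 6, 15, 21 are not pairwise coprime, so CRT works modulo lcm(m_i) when all pairwise compatibility conditions hold.
Pairwise compatibility: gcd(m_i, m_j) must divide a_i - a_j for every pair.
Merge one congruence at a time:
  Start: x ≡ 5 (mod 6).
  Combine with x ≡ 5 (mod 15): gcd(6, 15) = 3; 5 - 5 = 0, which IS divisible by 3, so compatible.
    Write x = 5 + 6·t and substitute into x ≡ 5 (mod 15): 6·t ≡ 5 − 5 = 0 (mod 15).
    Divide the congruence (and modulus) by g = 3: 2·t ≡ 0 (mod 5).
    The inverse of 2 mod 5 is 3 (since 2·3 = 6 = 1·5 + 1), so t ≡ 3·0 = 0 ≡ 0 (mod 5).
    Then x = 5 + 6·0 = 5, valid modulo lcm(6, 15) = 30: x ≡ 5 (mod 30).
  Combine with x ≡ 14 (mod 21): gcd(30, 21) = 3; 14 - 5 = 9, which IS divisible by 3, so compatible.
    Write x = 5 + 30·t and substitute into x ≡ 14 (mod 21): 30·t ≡ 14 − 5 = 9 (mod 21).
    Divide the congruence (and modulus) by g = 3: 10·t ≡ 3 (mod 7).
    Reduce coefficients mod 7: 3·t ≡ 3 (mod 7).
    The inverse of 3 mod 7 is 5 (since 3·5 = 15 = 2·7 + 1), so t ≡ 5·3 = 15 ≡ 1 (mod 7).
    Then x = 5 + 30·1 = 35, valid modulo lcm(30, 21) = 210: x ≡ 35 (mod 210).
Verify: 35 mod 6 = 5, 35 mod 15 = 5, 35 mod 21 = 14.

x ≡ 35 (mod 210).
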